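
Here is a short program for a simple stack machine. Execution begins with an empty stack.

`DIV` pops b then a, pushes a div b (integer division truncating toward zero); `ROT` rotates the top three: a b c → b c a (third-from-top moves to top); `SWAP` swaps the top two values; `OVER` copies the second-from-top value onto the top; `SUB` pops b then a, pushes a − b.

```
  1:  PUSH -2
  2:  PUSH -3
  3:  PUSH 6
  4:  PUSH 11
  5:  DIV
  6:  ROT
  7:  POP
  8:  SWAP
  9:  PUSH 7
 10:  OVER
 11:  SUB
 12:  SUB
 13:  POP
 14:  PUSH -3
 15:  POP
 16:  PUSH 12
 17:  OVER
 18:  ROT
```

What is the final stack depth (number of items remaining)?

PUSH -2 → -2
PUSH -3 → -2 -3
PUSH 6  → -2 -3 6
PUSH 11 → -2 -3 6 11
DIV     → -2 -3 0
ROT     → -3 0 -2
POP     → -3 0
SWAP    → 0 -3
PUSH 7  → 0 -3 7
OVER    → 0 -3 7 -3
SUB     → 0 -3 10
SUB     → 0 -13
POP     → 0
PUSH -3 → 0 -3
POP     → 0
PUSH 12 → 0 12
OVER    → 0 12 0
ROT     → 12 0 0

3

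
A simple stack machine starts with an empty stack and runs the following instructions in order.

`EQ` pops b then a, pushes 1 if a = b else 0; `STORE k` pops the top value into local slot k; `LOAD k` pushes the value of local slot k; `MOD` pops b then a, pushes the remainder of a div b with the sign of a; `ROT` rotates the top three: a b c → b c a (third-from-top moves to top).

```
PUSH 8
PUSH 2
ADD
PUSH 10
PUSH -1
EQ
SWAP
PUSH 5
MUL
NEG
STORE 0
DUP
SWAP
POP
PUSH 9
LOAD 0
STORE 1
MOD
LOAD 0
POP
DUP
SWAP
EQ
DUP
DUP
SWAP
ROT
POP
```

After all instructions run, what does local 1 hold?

-50

PUSH 8   8
PUSH 2   8 2
ADD      10
PUSH 10  10 10
PUSH -1  10 10 -1
EQ       10 0
SWAP     0 10
PUSH 5   0 10 5
MUL      0 50
NEG      0 -50
STORE 0  0
DUP      0 0
SWAP     0 0
POP      0
PUSH 9   0 9
LOAD 0   0 9 -50
STORE 1  0 9
MOD      0
LOAD 0   0 -50
POP      0
DUP      0 0
SWAP     0 0
EQ       1
DUP      1 1
DUP      1 1 1
SWAP     1 1 1
ROT      1 1 1
POP      1 1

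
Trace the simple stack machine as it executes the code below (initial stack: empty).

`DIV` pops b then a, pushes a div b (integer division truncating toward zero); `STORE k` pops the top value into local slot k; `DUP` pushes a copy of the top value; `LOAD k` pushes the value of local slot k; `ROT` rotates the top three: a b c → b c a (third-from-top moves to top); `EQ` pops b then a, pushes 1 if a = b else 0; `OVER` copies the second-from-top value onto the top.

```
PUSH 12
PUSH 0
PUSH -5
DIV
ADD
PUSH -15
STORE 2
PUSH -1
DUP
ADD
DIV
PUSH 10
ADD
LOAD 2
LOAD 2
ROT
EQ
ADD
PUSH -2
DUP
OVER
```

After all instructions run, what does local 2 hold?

-15

PUSH 12  → 12
PUSH 0   → 12 0
PUSH -5  → 12 0 -5
DIV      → 12 0
ADD      → 12
PUSH -15 → 12 -15
STORE 2  → 12
PUSH -1  → 12 -1
DUP      → 12 -1 -1
ADD      → 12 -2
DIV      → -6
PUSH 10  → -6 10
ADD      → 4
LOAD 2   → 4 -15
LOAD 2   → 4 -15 -15
ROT      → -15 -15 4
EQ       → -15 0
ADD      → -15
PUSH -2  → -15 -2
DUP      → -15 -2 -2
OVER     → -15 -2 -2 -2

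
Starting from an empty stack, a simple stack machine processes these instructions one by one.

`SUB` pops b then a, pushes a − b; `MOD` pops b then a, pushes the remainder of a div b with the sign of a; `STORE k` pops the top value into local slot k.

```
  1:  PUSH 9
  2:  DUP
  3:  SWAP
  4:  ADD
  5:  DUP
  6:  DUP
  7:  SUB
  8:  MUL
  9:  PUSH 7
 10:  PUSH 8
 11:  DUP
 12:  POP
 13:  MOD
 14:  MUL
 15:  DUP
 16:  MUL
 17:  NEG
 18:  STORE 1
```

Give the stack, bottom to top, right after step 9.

PUSH 9 -> 9
DUP    -> 9 9
SWAP   -> 9 9
ADD    -> 18
DUP    -> 18 18
DUP    -> 18 18 18
SUB    -> 18 0
MUL    -> 0
PUSH 7 -> 0 7

[0, 7]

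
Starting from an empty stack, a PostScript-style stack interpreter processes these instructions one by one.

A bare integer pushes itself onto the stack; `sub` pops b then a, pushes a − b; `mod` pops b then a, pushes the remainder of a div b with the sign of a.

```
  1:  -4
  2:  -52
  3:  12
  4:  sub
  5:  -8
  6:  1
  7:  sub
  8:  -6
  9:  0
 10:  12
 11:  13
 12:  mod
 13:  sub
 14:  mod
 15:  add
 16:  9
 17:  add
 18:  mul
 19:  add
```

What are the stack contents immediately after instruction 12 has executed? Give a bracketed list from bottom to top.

-4   -4
-52  -4 -52
12   -4 -52 12
sub  -4 -64
-8   -4 -64 -8
1    -4 -64 -8 1
sub  -4 -64 -9
-6   -4 -64 -9 -6
0    -4 -64 -9 -6 0
12   -4 -64 -9 -6 0 12
13   -4 -64 -9 -6 0 12 13
mod  -4 -64 -9 -6 0 12

[-4, -64, -9, -6, 0, 12]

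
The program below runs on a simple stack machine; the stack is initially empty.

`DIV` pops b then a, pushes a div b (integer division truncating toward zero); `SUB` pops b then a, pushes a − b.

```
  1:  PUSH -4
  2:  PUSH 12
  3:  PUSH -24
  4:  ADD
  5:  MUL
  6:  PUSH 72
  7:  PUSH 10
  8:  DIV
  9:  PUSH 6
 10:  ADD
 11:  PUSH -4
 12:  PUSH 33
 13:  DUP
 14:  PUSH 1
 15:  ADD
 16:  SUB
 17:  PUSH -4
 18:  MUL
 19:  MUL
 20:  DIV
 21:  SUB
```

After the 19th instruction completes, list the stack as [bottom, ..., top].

PUSH -4  : -4
PUSH 12  : -4 12
PUSH -24 : -4 12 -24
ADD      : -4 -12
MUL      : 48
PUSH 72  : 48 72
PUSH 10  : 48 72 10
DIV      : 48 7
PUSH 6   : 48 7 6
ADD      : 48 13
PUSH -4  : 48 13 -4
PUSH 33  : 48 13 -4 33
DUP      : 48 13 -4 33 33
PUSH 1   : 48 13 -4 33 33 1
ADD      : 48 13 -4 33 34
SUB      : 48 13 -4 -1
PUSH -4  : 48 13 -4 -1 -4
MUL      : 48 13 -4 4
MUL      : 48 13 -16

[48, 13, -16]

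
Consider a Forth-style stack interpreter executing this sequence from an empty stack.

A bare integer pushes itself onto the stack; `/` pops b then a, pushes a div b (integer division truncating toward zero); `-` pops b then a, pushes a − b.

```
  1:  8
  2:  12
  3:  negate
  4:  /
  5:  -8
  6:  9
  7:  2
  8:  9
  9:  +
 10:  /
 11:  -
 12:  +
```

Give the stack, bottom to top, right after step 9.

8      -> 8
12     -> 8 12
negate -> 8 -12
/      -> 0
-8     -> 0 -8
9      -> 0 -8 9
2      -> 0 -8 9 2
9      -> 0 -8 9 2 9
+      -> 0 -8 9 11

[0, -8, 9, 11]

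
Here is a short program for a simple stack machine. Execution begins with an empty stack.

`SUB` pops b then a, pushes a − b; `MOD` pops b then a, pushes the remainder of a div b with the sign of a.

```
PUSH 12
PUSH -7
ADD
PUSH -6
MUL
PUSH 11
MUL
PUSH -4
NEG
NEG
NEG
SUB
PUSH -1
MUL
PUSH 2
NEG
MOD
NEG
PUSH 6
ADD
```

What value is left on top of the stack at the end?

PUSH 12  [12]
PUSH -7  [12, -7]
ADD      [5]
PUSH -6  [5, -6]
MUL      [-30]
PUSH 11  [-30, 11]
MUL      [-330]
PUSH -4  [-330, -4]
NEG      [-330, 4]
NEG      [-330, -4]
NEG      [-330, 4]
SUB      [-334]
PUSH -1  [-334, -1]
MUL      [334]
PUSH 2   [334, 2]
NEG      [334, -2]
MOD      [0]
NEG      [0]
PUSH 6   [0, 6]
ADD      [6]

6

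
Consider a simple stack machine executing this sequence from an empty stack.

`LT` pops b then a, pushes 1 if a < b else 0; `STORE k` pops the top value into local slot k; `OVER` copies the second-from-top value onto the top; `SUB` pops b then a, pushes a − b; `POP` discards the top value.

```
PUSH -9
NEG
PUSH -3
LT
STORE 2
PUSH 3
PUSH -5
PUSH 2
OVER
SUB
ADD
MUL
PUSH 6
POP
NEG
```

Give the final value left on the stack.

PUSH -9  [-9]
NEG      [9]
PUSH -3  [9, -3]
LT       [0]
STORE 2  []
PUSH 3   [3]
PUSH -5  [3, -5]
PUSH 2   [3, -5, 2]
OVER     [3, -5, 2, -5]
SUB      [3, -5, 7]
ADD      [3, 2]
MUL      [6]
PUSH 6   [6, 6]
POP      [6]
NEG      [-6]

-6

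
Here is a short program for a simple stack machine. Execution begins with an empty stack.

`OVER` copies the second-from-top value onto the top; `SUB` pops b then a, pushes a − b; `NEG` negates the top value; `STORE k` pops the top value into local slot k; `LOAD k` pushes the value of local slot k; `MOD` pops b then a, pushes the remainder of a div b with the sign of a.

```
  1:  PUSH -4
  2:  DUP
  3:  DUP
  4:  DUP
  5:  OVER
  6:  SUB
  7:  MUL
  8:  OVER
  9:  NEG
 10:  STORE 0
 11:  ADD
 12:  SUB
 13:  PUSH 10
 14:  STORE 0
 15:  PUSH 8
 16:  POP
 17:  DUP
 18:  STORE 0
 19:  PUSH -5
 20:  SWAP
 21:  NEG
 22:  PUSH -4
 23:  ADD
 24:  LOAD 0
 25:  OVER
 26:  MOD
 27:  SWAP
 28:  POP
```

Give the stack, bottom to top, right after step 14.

[0]

PUSH -4  [-4]
DUP      [-4, -4]
DUP      [-4, -4, -4]
DUP      [-4, -4, -4, -4]
OVER     [-4, -4, -4, -4, -4]
SUB      [-4, -4, -4, 0]
MUL      [-4, -4, 0]
OVER     [-4, -4, 0, -4]
NEG      [-4, -4, 0, 4]
STORE 0  [-4, -4, 0]
ADD      [-4, -4]
SUB      [0]
PUSH 10  [0, 10]
STORE 0  [0]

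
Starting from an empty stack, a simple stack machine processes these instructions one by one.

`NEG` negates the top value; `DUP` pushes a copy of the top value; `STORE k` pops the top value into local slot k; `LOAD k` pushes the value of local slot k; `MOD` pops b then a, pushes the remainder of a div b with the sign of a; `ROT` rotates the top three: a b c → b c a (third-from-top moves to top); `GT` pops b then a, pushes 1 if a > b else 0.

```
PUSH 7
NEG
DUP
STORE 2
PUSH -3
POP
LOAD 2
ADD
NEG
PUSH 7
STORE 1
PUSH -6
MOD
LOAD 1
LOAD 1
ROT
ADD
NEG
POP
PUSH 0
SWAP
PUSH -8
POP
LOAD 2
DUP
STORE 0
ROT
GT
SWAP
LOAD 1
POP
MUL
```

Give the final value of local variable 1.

PUSH 7   [7]
NEG      [-7]
DUP      [-7, -7]
STORE 2  [-7]
PUSH -3  [-7, -3]
POP      [-7]
LOAD 2   [-7, -7]
ADD      [-14]
NEG      [14]
PUSH 7   [14, 7]
STORE 1  [14]
PUSH -6  [14, -6]
MOD      [2]
LOAD 1   [2, 7]
LOAD 1   [2, 7, 7]
ROT      [7, 7, 2]
ADD      [7, 9]
NEG      [7, -9]
POP      [7]
PUSH 0   [7, 0]
SWAP     [0, 7]
PUSH -8  [0, 7, -8]
POP      [0, 7]
LOAD 2   [0, 7, -7]
DUP      [0, 7, -7, -7]
STORE 0  [0, 7, -7]
ROT      [7, -7, 0]
GT       [7, 0]
SWAP     [0, 7]
LOAD 1   [0, 7, 7]
POP      [0, 7]
MUL      [0]

7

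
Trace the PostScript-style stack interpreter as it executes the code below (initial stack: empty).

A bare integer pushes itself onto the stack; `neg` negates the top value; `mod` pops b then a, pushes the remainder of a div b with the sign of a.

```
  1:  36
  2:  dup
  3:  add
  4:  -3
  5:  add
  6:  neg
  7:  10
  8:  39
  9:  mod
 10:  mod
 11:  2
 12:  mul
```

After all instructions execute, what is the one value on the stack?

36  → [36]
dup → [36, 36]
add → [72]
-3  → [72, -3]
add → [69]
neg → [-69]
10  → [-69, 10]
39  → [-69, 10, 39]
mod → [-69, 10]
mod → [-9]
2   → [-9, 2]
mul → [-18]

-18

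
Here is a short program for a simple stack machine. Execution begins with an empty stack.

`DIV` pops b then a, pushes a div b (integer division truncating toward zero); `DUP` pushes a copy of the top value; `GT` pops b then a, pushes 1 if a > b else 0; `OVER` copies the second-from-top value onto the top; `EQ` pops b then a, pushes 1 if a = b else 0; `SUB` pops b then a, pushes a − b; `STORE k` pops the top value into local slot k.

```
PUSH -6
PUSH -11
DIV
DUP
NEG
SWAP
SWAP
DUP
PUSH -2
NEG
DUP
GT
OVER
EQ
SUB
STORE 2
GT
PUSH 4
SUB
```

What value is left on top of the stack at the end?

PUSH -6  → -6
PUSH -11 → -6 -11
DIV      → 0
DUP      → 0 0
NEG      → 0 0
SWAP     → 0 0
SWAP     → 0 0
DUP      → 0 0 0
PUSH -2  → 0 0 0 -2
NEG      → 0 0 0 2
DUP      → 0 0 0 2 2
GT       → 0 0 0 0
OVER     → 0 0 0 0 0
EQ       → 0 0 0 1
SUB      → 0 0 -1
STORE 2  → 0 0
GT       → 0
PUSH 4   → 0 4
SUB      → -4

-4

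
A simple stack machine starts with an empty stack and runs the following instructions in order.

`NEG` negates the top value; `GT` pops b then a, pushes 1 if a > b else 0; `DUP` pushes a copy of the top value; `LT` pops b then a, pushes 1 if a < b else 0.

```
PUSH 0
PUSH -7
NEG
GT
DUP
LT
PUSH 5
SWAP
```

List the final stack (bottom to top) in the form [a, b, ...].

PUSH 0  : 0
PUSH -7 : 0 -7
NEG     : 0 7
GT      : 0
DUP     : 0 0
LT      : 0
PUSH 5  : 0 5
SWAP    : 5 0

[5, 0]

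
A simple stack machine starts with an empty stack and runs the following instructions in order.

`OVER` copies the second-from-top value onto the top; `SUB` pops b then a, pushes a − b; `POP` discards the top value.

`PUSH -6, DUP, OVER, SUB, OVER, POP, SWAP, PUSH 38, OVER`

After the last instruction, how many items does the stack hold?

PUSH -6 → -6
DUP     → -6 -6
OVER    → -6 -6 -6
SUB     → -6 0
OVER    → -6 0 -6
POP     → -6 0
SWAP    → 0 -6
PUSH 38 → 0 -6 38
OVER    → 0 -6 38 -6

4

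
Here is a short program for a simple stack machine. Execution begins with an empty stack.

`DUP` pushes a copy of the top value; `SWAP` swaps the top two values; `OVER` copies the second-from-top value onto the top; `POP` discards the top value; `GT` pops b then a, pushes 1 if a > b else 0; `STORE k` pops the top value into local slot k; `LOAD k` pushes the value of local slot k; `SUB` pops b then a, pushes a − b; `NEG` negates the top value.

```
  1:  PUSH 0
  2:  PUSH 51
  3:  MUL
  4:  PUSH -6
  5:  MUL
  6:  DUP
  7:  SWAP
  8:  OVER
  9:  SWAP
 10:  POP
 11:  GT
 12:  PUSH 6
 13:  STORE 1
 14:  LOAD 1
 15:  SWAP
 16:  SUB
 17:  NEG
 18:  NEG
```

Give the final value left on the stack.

PUSH 0  : 0
PUSH 51 : 0 51
MUL     : 0
PUSH -6 : 0 -6
MUL     : 0
DUP     : 0 0
SWAP    : 0 0
OVER    : 0 0 0
SWAP    : 0 0 0
POP     : 0 0
GT      : 0
PUSH 6  : 0 6
STORE 1 : 0
LOAD 1  : 0 6
SWAP    : 6 0
SUB     : 6
NEG     : -6
NEG     : 6

6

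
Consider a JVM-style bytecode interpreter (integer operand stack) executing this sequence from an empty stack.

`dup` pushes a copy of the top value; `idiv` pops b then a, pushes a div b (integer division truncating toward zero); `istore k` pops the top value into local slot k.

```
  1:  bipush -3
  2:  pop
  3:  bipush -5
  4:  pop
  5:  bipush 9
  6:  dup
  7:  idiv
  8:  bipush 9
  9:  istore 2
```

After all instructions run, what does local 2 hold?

bipush -3  -3
pop        (empty)
bipush -5  -5
pop        (empty)
bipush 9   9
dup        9 9
idiv       1
bipush 9   1 9
istore 2   1

9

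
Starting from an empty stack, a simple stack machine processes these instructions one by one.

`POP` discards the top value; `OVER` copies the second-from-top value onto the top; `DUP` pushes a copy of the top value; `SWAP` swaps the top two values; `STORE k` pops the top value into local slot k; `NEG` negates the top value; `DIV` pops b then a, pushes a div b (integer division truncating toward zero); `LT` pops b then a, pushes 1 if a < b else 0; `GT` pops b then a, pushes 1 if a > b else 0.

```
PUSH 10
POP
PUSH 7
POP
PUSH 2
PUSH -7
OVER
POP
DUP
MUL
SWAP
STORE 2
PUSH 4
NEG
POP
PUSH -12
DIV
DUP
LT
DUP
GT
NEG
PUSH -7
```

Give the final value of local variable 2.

2

PUSH 10  → 10
POP      → (empty)
PUSH 7   → 7
POP      → (empty)
PUSH 2   → 2
PUSH -7  → 2 -7
OVER     → 2 -7 2
POP      → 2 -7
DUP      → 2 -7 -7
MUL      → 2 49
SWAP     → 49 2
STORE 2  → 49
PUSH 4   → 49 4
NEG      → 49 -4
POP      → 49
PUSH -12 → 49 -12
DIV      → -4
DUP      → -4 -4
LT       → 0
DUP      → 0 0
GT       → 0
NEG      → 0
PUSH -7  → 0 -7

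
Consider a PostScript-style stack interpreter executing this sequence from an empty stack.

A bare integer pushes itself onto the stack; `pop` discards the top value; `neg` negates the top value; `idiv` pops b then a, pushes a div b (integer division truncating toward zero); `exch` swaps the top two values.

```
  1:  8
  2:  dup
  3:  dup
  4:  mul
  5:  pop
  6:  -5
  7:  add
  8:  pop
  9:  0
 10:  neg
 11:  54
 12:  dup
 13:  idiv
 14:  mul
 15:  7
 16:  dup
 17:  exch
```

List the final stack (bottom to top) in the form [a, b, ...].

8     [8]
dup   [8, 8]
dup   [8, 8, 8]
mul   [8, 64]
pop   [8]
-5    [8, -5]
add   [3]
pop   []
0     [0]
neg   [0]
54    [0, 54]
dup   [0, 54, 54]
idiv  [0, 1]
mul   [0]
7     [0, 7]
dup   [0, 7, 7]
exch  [0, 7, 7]

[0, 7, 7]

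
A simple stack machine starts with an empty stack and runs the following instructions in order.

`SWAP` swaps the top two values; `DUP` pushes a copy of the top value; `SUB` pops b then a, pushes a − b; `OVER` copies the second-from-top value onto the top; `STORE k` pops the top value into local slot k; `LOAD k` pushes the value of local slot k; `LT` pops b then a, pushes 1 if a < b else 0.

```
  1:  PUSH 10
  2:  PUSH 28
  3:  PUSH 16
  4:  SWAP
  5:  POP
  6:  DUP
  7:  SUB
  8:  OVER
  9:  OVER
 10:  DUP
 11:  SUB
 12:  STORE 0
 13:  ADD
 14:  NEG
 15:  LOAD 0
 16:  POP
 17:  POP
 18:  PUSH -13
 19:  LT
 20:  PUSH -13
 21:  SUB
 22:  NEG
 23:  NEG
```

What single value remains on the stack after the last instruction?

13

PUSH 10  : 10
PUSH 28  : 10 28
PUSH 16  : 10 28 16
SWAP     : 10 16 28
POP      : 10 16
DUP      : 10 16 16
SUB      : 10 0
OVER     : 10 0 10
OVER     : 10 0 10 0
DUP      : 10 0 10 0 0
SUB      : 10 0 10 0
STORE 0  : 10 0 10
ADD      : 10 10
NEG      : 10 -10
LOAD 0   : 10 -10 0
POP      : 10 -10
POP      : 10
PUSH -13 : 10 -13
LT       : 0
PUSH -13 : 0 -13
SUB      : 13
NEG      : -13
NEG      : 13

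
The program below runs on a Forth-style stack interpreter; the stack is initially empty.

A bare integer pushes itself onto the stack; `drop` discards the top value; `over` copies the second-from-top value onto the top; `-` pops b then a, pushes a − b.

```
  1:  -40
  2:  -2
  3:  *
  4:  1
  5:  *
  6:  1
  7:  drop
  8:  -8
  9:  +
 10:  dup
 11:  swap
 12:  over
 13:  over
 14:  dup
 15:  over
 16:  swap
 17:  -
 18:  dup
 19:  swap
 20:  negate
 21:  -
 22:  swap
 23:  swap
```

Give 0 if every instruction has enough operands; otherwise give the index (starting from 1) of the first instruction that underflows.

0

-40    -> [-40]
-2     -> [-40, -2]
*      -> [80]
1      -> [80, 1]
*      -> [80]
1      -> [80, 1]
drop   -> [80]
-8     -> [80, -8]
+      -> [72]
dup    -> [72, 72]
swap   -> [72, 72]
over   -> [72, 72, 72]
over   -> [72, 72, 72, 72]
dup    -> [72, 72, 72, 72, 72]
over   -> [72, 72, 72, 72, 72, 72]
swap   -> [72, 72, 72, 72, 72, 72]
-      -> [72, 72, 72, 72, 0]
dup    -> [72, 72, 72, 72, 0, 0]
swap   -> [72, 72, 72, 72, 0, 0]
negate -> [72, 72, 72, 72, 0, 0]
-      -> [72, 72, 72, 72, 0]
swap   -> [72, 72, 72, 0, 72]
swap   -> [72, 72, 72, 72, 0]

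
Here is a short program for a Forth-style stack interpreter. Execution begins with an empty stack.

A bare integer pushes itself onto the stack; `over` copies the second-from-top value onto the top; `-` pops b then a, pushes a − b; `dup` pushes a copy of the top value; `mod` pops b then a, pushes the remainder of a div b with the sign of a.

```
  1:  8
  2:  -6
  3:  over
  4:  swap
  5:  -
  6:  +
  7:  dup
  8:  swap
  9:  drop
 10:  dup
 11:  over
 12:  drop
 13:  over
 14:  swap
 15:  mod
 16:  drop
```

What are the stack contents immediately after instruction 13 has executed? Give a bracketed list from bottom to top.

8    -> [8]
-6   -> [8, -6]
over -> [8, -6, 8]
swap -> [8, 8, -6]
-    -> [8, 14]
+    -> [22]
dup  -> [22, 22]
swap -> [22, 22]
drop -> [22]
dup  -> [22, 22]
over -> [22, 22, 22]
drop -> [22, 22]
over -> [22, 22, 22]

[22, 22, 22]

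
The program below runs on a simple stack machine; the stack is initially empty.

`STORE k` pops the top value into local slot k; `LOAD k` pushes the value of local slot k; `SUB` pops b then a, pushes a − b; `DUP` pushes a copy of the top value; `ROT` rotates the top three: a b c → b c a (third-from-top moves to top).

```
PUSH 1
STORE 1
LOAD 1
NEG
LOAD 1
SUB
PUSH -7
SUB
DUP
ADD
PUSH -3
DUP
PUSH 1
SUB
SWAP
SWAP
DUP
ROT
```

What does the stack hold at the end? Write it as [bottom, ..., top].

[10, -4, -4, -3]

PUSH 1  : [1]
STORE 1 : []
LOAD 1  : [1]
NEG     : [-1]
LOAD 1  : [-1, 1]
SUB     : [-2]
PUSH -7 : [-2, -7]
SUB     : [5]
DUP     : [5, 5]
ADD     : [10]
PUSH -3 : [10, -3]
DUP     : [10, -3, -3]
PUSH 1  : [10, -3, -3, 1]
SUB     : [10, -3, -4]
SWAP    : [10, -4, -3]
SWAP    : [10, -3, -4]
DUP     : [10, -3, -4, -4]
ROT     : [10, -4, -4, -3]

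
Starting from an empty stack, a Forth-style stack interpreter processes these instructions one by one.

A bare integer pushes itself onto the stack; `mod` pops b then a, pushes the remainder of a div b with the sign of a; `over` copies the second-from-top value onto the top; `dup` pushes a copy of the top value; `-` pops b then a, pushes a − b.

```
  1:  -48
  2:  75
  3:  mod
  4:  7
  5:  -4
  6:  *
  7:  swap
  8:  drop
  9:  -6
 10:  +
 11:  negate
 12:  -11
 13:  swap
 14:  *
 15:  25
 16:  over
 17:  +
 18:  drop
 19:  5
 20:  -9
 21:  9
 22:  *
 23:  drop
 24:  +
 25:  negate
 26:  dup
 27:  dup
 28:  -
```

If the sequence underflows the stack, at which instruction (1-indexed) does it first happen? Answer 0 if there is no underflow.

-48     -48
75      -48 75
mod     -48
7       -48 7
-4      -48 7 -4
*       -48 -28
swap    -28 -48
drop    -28
-6      -28 -6
+       -34
negate  34
-11     34 -11
swap    -11 34
*       -374
25      -374 25
over    -374 25 -374
+       -374 -349
drop    -374
5       -374 5
-9      -374 5 -9
9       -374 5 -9 9
*       -374 5 -81
drop    -374 5
+       -369
negate  369
dup     369 369
dup     369 369 369
-       369 0

0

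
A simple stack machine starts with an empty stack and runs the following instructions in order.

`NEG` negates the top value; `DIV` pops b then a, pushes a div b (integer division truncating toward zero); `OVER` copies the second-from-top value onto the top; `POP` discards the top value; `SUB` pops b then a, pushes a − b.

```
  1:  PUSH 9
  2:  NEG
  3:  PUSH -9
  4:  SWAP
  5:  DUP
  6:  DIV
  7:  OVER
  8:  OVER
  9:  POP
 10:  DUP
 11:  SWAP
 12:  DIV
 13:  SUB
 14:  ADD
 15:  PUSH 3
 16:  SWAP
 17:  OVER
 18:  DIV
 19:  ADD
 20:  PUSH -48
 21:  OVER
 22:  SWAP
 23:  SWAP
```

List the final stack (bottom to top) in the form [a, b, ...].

PUSH 9   : [9]
NEG      : [-9]
PUSH -9  : [-9, -9]
SWAP     : [-9, -9]
DUP      : [-9, -9, -9]
DIV      : [-9, 1]
OVER     : [-9, 1, -9]
OVER     : [-9, 1, -9, 1]
POP      : [-9, 1, -9]
DUP      : [-9, 1, -9, -9]
SWAP     : [-9, 1, -9, -9]
DIV      : [-9, 1, 1]
SUB      : [-9, 0]
ADD      : [-9]
PUSH 3   : [-9, 3]
SWAP     : [3, -9]
OVER     : [3, -9, 3]
DIV      : [3, -3]
ADD      : [0]
PUSH -48 : [0, -48]
OVER     : [0, -48, 0]
SWAP     : [0, 0, -48]
SWAP     : [0, -48, 0]

[0, -48, 0]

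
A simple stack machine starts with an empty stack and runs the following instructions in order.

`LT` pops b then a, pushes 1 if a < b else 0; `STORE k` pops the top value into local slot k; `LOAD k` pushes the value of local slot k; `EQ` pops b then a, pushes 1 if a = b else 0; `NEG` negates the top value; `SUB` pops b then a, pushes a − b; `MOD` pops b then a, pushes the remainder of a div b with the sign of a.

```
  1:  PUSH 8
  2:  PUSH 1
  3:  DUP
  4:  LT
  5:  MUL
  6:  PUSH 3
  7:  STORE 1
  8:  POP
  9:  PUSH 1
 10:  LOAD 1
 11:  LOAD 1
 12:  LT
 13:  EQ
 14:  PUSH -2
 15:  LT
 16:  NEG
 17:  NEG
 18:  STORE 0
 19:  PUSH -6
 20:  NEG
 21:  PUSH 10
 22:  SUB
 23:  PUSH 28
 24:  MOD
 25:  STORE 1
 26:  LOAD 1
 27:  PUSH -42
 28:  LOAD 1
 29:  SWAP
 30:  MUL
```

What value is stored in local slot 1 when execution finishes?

-4

PUSH 8   → 8
PUSH 1   → 8 1
DUP      → 8 1 1
LT       → 8 0
MUL      → 0
PUSH 3   → 0 3
STORE 1  → 0
POP      → (empty)
PUSH 1   → 1
LOAD 1   → 1 3
LOAD 1   → 1 3 3
LT       → 1 0
EQ       → 0
PUSH -2  → 0 -2
LT       → 0
NEG      → 0
NEG      → 0
STORE 0  → (empty)
PUSH -6  → -6
NEG      → 6
PUSH 10  → 6 10
SUB      → -4
PUSH 28  → -4 28
MOD      → -4
STORE 1  → (empty)
LOAD 1   → -4
PUSH -42 → -4 -42
LOAD 1   → -4 -42 -4
SWAP     → -4 -4 -42
MUL      → -4 168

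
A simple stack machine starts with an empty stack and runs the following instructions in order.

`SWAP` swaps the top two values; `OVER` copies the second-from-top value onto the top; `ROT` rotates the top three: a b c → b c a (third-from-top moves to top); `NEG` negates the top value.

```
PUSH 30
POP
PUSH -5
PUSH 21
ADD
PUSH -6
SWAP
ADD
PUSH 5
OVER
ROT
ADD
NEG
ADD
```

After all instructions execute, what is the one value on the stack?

PUSH 30  30
POP      (empty)
PUSH -5  -5
PUSH 21  -5 21
ADD      16
PUSH -6  16 -6
SWAP     -6 16
ADD      10
PUSH 5   10 5
OVER     10 5 10
ROT      5 10 10
ADD      5 20
NEG      5 -20
ADD      -15

-15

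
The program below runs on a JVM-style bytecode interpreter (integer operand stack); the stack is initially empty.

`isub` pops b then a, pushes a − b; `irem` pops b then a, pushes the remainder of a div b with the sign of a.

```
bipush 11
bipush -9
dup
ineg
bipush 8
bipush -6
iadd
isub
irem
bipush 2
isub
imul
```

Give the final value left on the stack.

-44

bipush 11 -> 11
bipush -9 -> 11 -9
dup       -> 11 -9 -9
ineg      -> 11 -9 9
bipush 8  -> 11 -9 9 8
bipush -6 -> 11 -9 9 8 -6
iadd      -> 11 -9 9 2
isub      -> 11 -9 7
irem      -> 11 -2
bipush 2  -> 11 -2 2
isub      -> 11 -4
imul      -> -44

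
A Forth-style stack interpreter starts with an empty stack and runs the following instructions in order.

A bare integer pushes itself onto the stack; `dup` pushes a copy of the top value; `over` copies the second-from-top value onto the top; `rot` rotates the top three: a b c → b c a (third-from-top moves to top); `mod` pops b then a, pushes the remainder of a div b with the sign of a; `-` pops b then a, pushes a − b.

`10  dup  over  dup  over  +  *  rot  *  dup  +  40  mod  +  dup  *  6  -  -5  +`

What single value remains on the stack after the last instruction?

10    [10]
dup   [10, 10]
over  [10, 10, 10]
dup   [10, 10, 10, 10]
over  [10, 10, 10, 10, 10]
+     [10, 10, 10, 20]
*     [10, 10, 200]
rot   [10, 200, 10]
*     [10, 2000]
dup   [10, 2000, 2000]
+     [10, 4000]
40    [10, 4000, 40]
mod   [10, 0]
+     [10]
dup   [10, 10]
*     [100]
6     [100, 6]
-     [94]
-5    [94, -5]
+     [89]

89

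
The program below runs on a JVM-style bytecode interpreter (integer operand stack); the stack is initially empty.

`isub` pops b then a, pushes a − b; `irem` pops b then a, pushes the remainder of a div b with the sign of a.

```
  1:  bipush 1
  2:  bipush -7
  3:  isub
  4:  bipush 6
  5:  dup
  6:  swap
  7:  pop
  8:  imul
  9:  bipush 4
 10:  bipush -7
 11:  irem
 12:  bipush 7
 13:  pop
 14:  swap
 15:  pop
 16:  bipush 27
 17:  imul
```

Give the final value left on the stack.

108

bipush 1  -> 1
bipush -7 -> 1 -7
isub      -> 8
bipush 6  -> 8 6
dup       -> 8 6 6
swap      -> 8 6 6
pop       -> 8 6
imul      -> 48
bipush 4  -> 48 4
bipush -7 -> 48 4 -7
irem      -> 48 4
bipush 7  -> 48 4 7
pop       -> 48 4
swap      -> 4 48
pop       -> 4
bipush 27 -> 4 27
imul      -> 108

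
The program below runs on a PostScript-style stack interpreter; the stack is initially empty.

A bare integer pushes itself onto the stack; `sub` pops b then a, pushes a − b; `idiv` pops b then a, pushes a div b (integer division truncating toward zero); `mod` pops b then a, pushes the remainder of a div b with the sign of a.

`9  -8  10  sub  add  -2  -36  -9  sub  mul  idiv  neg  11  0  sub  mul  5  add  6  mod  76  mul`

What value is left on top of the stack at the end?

380

9     [9]
-8    [9, -8]
10    [9, -8, 10]
sub   [9, -18]
add   [-9]
-2    [-9, -2]
-36   [-9, -2, -36]
-9    [-9, -2, -36, -9]
sub   [-9, -2, -27]
mul   [-9, 54]
idiv  [0]
neg   [0]
11    [0, 11]
0     [0, 11, 0]
sub   [0, 11]
mul   [0]
5     [0, 5]
add   [5]
6     [5, 6]
mod   [5]
76    [5, 76]
mul   [380]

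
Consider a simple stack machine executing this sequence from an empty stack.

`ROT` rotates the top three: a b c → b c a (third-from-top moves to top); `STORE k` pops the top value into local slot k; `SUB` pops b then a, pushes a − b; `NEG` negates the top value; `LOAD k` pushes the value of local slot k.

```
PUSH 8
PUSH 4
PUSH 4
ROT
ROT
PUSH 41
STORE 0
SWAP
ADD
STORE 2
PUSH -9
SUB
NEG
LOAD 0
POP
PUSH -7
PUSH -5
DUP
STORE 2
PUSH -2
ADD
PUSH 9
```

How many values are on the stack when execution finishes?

4

PUSH 8   [8]
PUSH 4   [8, 4]
PUSH 4   [8, 4, 4]
ROT      [4, 4, 8]
ROT      [4, 8, 4]
PUSH 41  [4, 8, 4, 41]
STORE 0  [4, 8, 4]
SWAP     [4, 4, 8]
ADD      [4, 12]
STORE 2  [4]
PUSH -9  [4, -9]
SUB      [13]
NEG      [-13]
LOAD 0   [-13, 41]
POP      [-13]
PUSH -7  [-13, -7]
PUSH -5  [-13, -7, -5]
DUP      [-13, -7, -5, -5]
STORE 2  [-13, -7, -5]
PUSH -2  [-13, -7, -5, -2]
ADD      [-13, -7, -7]
PUSH 9   [-13, -7, -7, 9]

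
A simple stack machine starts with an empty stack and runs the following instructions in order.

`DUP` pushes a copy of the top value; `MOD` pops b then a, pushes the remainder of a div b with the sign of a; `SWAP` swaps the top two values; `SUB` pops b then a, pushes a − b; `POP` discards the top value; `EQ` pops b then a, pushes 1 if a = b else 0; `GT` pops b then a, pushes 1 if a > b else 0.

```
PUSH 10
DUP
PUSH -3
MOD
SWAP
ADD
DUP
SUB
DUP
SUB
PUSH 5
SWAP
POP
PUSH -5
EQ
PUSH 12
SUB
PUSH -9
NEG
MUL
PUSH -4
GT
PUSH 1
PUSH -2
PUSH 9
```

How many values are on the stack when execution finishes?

PUSH 10 -> 10
DUP     -> 10 10
PUSH -3 -> 10 10 -3
MOD     -> 10 1
SWAP    -> 1 10
ADD     -> 11
DUP     -> 11 11
SUB     -> 0
DUP     -> 0 0
SUB     -> 0
PUSH 5  -> 0 5
SWAP    -> 5 0
POP     -> 5
PUSH -5 -> 5 -5
EQ      -> 0
PUSH 12 -> 0 12
SUB     -> -12
PUSH -9 -> -12 -9
NEG     -> -12 9
MUL     -> -108
PUSH -4 -> -108 -4
GT      -> 0
PUSH 1  -> 0 1
PUSH -2 -> 0 1 -2
PUSH 9  -> 0 1 -2 9

4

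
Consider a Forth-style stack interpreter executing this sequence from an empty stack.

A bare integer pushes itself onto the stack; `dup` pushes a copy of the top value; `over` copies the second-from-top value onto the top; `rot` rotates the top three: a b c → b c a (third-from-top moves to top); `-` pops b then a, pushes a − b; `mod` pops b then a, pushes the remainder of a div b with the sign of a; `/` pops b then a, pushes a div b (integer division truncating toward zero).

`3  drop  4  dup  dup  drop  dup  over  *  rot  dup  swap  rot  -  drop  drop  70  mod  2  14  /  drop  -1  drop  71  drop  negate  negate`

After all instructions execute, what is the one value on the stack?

3      -> 3
drop   -> (empty)
4      -> 4
dup    -> 4 4
dup    -> 4 4 4
drop   -> 4 4
dup    -> 4 4 4
over   -> 4 4 4 4
*      -> 4 4 16
rot    -> 4 16 4
dup    -> 4 16 4 4
swap   -> 4 16 4 4
rot    -> 4 4 4 16
-      -> 4 4 -12
drop   -> 4 4
drop   -> 4
70     -> 4 70
mod    -> 4
2      -> 4 2
14     -> 4 2 14
/      -> 4 0
drop   -> 4
-1     -> 4 -1
drop   -> 4
71     -> 4 71
drop   -> 4
negate -> -4
negate -> 4

4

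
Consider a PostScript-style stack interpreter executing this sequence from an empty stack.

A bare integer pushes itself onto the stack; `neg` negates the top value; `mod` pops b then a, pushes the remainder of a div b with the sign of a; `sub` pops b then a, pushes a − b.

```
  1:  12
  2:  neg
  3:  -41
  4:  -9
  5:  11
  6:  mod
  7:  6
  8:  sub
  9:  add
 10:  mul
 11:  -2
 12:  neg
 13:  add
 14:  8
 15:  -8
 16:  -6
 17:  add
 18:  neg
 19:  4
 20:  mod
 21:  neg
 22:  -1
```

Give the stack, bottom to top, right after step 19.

[674, 8, 14, 4]

12  → 12
neg → -12
-41 → -12 -41
-9  → -12 -41 -9
11  → -12 -41 -9 11
mod → -12 -41 -9
6   → -12 -41 -9 6
sub → -12 -41 -15
add → -12 -56
mul → 672
-2  → 672 -2
neg → 672 2
add → 674
8   → 674 8
-8  → 674 8 -8
-6  → 674 8 -8 -6
add → 674 8 -14
neg → 674 8 14
4   → 674 8 14 4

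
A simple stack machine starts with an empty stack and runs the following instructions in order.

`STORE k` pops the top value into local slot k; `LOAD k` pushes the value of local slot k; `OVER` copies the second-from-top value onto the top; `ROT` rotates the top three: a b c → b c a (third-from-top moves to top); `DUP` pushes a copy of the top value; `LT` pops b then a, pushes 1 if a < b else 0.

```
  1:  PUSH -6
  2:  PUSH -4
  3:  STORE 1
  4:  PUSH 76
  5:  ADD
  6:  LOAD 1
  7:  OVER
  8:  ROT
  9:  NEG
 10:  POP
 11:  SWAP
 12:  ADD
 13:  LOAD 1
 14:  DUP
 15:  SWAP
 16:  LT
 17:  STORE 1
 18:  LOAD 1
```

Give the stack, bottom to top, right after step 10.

[-4, 70]

PUSH -6 → -6
PUSH -4 → -6 -4
STORE 1 → -6
PUSH 76 → -6 76
ADD     → 70
LOAD 1  → 70 -4
OVER    → 70 -4 70
ROT     → -4 70 70
NEG     → -4 70 -70
POP     → -4 70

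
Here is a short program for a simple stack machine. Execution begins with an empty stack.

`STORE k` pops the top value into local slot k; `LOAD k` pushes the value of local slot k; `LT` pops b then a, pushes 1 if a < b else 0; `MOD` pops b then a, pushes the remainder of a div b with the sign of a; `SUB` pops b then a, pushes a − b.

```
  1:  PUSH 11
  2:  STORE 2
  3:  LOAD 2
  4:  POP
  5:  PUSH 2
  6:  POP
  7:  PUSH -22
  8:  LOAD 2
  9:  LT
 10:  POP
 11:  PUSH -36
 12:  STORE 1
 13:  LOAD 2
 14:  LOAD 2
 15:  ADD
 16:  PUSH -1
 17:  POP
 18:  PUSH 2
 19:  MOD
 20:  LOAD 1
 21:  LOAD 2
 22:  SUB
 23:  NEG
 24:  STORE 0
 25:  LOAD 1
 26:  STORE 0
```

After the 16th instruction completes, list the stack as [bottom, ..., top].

[22, -1]

PUSH 11  → [11]
STORE 2  → []
LOAD 2   → [11]
POP      → []
PUSH 2   → [2]
POP      → []
PUSH -22 → [-22]
LOAD 2   → [-22, 11]
LT       → [1]
POP      → []
PUSH -36 → [-36]
STORE 1  → []
LOAD 2   → [11]
LOAD 2   → [11, 11]
ADD      → [22]
PUSH -1  → [22, -1]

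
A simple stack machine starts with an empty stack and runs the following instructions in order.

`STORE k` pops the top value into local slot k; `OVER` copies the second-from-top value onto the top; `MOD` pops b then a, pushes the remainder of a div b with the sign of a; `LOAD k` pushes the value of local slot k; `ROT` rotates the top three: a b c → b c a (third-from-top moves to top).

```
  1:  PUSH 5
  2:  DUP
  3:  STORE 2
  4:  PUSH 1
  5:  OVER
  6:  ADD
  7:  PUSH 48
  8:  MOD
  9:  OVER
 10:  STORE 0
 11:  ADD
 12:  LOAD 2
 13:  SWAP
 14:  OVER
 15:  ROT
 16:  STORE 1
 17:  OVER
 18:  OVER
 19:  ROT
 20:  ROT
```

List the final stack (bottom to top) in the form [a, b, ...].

PUSH 5  → 5
DUP     → 5 5
STORE 2 → 5
PUSH 1  → 5 1
OVER    → 5 1 5
ADD     → 5 6
PUSH 48 → 5 6 48
MOD     → 5 6
OVER    → 5 6 5
STORE 0 → 5 6
ADD     → 11
LOAD 2  → 11 5
SWAP    → 5 11
OVER    → 5 11 5
ROT     → 11 5 5
STORE 1 → 11 5
OVER    → 11 5 11
OVER    → 11 5 11 5
ROT     → 11 11 5 5
ROT     → 11 5 5 11

[11, 5, 5, 11]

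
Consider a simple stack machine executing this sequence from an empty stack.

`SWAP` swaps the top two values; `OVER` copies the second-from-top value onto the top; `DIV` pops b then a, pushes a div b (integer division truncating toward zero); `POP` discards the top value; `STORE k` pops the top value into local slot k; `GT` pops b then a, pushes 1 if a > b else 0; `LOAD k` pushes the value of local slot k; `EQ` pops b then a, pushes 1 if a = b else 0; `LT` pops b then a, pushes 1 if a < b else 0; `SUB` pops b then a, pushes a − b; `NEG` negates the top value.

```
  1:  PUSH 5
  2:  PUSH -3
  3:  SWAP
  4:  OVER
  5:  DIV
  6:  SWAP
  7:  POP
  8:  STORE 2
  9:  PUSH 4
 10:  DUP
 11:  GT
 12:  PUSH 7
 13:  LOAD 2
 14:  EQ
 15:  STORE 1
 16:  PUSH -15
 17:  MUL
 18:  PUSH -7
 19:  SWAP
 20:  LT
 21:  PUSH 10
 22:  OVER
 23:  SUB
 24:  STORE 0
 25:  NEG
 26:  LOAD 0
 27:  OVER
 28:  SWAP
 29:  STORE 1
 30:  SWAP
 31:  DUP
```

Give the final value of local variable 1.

PUSH 5    5
PUSH -3   5 -3
SWAP      -3 5
OVER      -3 5 -3
DIV       -3 -1
SWAP      -1 -3
POP       -1
STORE 2   (empty)
PUSH 4    4
DUP       4 4
GT        0
PUSH 7    0 7
LOAD 2    0 7 -1
EQ        0 0
STORE 1   0
PUSH -15  0 -15
MUL       0
PUSH -7   0 -7
SWAP      -7 0
LT        1
PUSH 10   1 10
OVER      1 10 1
SUB       1 9
STORE 0   1
NEG       -1
LOAD 0    -1 9
OVER      -1 9 -1
SWAP      -1 -1 9
STORE 1   -1 -1
SWAP      -1 -1
DUP       -1 -1 -1

9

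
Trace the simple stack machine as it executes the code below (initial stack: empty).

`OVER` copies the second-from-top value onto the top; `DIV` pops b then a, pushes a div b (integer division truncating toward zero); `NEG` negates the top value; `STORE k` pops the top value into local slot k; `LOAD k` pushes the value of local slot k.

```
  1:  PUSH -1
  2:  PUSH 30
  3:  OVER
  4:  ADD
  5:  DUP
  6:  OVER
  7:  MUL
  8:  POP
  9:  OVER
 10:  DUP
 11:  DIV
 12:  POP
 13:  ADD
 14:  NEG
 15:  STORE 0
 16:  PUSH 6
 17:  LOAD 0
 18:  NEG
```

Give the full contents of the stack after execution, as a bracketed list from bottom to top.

PUSH -1 → -1
PUSH 30 → -1 30
OVER    → -1 30 -1
ADD     → -1 29
DUP     → -1 29 29
OVER    → -1 29 29 29
MUL     → -1 29 841
POP     → -1 29
OVER    → -1 29 -1
DUP     → -1 29 -1 -1
DIV     → -1 29 1
POP     → -1 29
ADD     → 28
NEG     → -28
STORE 0 → (empty)
PUSH 6  → 6
LOAD 0  → 6 -28
NEG     → 6 28

[6, 28]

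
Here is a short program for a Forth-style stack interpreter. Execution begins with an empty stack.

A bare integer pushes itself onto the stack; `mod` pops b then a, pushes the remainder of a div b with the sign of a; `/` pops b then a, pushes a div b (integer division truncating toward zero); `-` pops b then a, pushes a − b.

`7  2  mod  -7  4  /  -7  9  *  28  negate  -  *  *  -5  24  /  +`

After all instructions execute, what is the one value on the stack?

7      : [7]
2      : [7, 2]
mod    : [1]
-7     : [1, -7]
4      : [1, -7, 4]
/      : [1, -1]
-7     : [1, -1, -7]
9      : [1, -1, -7, 9]
*      : [1, -1, -63]
28     : [1, -1, -63, 28]
negate : [1, -1, -63, -28]
-      : [1, -1, -35]
*      : [1, 35]
*      : [35]
-5     : [35, -5]
24     : [35, -5, 24]
/      : [35, 0]
+      : [35]

35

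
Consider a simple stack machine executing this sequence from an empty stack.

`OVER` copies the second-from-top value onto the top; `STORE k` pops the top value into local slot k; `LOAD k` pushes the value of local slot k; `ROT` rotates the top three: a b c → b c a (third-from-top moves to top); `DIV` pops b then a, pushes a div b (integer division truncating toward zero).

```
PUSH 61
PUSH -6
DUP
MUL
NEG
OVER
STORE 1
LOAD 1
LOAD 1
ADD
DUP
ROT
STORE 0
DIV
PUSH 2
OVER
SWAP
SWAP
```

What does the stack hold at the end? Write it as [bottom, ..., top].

PUSH 61 : 61
PUSH -6 : 61 -6
DUP     : 61 -6 -6
MUL     : 61 36
NEG     : 61 -36
OVER    : 61 -36 61
STORE 1 : 61 -36
LOAD 1  : 61 -36 61
LOAD 1  : 61 -36 61 61
ADD     : 61 -36 122
DUP     : 61 -36 122 122
ROT     : 61 122 122 -36
STORE 0 : 61 122 122
DIV     : 61 1
PUSH 2  : 61 1 2
OVER    : 61 1 2 1
SWAP    : 61 1 1 2
SWAP    : 61 1 2 1

[61, 1, 2, 1]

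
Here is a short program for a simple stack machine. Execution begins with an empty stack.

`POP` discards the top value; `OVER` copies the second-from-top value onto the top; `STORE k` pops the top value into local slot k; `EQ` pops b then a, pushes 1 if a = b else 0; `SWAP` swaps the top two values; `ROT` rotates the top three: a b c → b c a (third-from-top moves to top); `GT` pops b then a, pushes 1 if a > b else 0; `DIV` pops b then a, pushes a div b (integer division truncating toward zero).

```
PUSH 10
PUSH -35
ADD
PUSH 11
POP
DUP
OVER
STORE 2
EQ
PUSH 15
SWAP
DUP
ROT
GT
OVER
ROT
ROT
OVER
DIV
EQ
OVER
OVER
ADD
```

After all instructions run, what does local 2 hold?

-25

PUSH 10  -> 10
PUSH -35 -> 10 -35
ADD      -> -25
PUSH 11  -> -25 11
POP      -> -25
DUP      -> -25 -25
OVER     -> -25 -25 -25
STORE 2  -> -25 -25
EQ       -> 1
PUSH 15  -> 1 15
SWAP     -> 15 1
DUP      -> 15 1 1
ROT      -> 1 1 15
GT       -> 1 0
OVER     -> 1 0 1
ROT      -> 0 1 1
ROT      -> 1 1 0
OVER     -> 1 1 0 1
DIV      -> 1 1 0
EQ       -> 1 0
OVER     -> 1 0 1
OVER     -> 1 0 1 0
ADD      -> 1 0 1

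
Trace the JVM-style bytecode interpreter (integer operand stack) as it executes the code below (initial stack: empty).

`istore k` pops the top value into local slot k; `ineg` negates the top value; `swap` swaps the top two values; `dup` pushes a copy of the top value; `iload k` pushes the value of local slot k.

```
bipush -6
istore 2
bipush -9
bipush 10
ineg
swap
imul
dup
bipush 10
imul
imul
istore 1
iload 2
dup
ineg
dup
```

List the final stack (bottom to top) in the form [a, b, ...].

[-6, 6, 6]

bipush -6 → -6
istore 2  → (empty)
bipush -9 → -9
bipush 10 → -9 10
ineg      → -9 -10
swap      → -10 -9
imul      → 90
dup       → 90 90
bipush 10 → 90 90 10
imul      → 90 900
imul      → 81000
istore 1  → (empty)
iload 2   → -6
dup       → -6 -6
ineg      → -6 6
dup       → -6 6 6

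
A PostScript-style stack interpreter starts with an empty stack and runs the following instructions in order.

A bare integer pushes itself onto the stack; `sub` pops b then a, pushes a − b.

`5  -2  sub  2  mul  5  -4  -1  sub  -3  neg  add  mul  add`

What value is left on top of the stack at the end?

14

5   -> 5
-2  -> 5 -2
sub -> 7
2   -> 7 2
mul -> 14
5   -> 14 5
-4  -> 14 5 -4
-1  -> 14 5 -4 -1
sub -> 14 5 -3
-3  -> 14 5 -3 -3
neg -> 14 5 -3 3
add -> 14 5 0
mul -> 14 0
add -> 14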